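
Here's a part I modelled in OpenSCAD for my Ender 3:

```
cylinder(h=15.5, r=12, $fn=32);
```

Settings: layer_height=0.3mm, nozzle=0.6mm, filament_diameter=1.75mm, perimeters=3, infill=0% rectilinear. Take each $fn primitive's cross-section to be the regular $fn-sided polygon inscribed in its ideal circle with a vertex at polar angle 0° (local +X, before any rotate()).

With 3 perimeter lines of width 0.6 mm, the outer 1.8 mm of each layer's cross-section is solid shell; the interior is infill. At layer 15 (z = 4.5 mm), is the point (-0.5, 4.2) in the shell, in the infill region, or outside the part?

At z = 4.5 mm: the cylinder: section is a regular 32-gon, circumradius r=12. Overall, the cross-section is a single solid region. The nearest boundary edge runs (0.00, 12.00)→(-2.34, 11.77); distance from the point to it = 7.71 mm. The point is inside the cross-section and 7.71 mm from the nearest boundary — more than the 1.8 mm shell width (3 × 0.6), so it's in the infill interior.

infill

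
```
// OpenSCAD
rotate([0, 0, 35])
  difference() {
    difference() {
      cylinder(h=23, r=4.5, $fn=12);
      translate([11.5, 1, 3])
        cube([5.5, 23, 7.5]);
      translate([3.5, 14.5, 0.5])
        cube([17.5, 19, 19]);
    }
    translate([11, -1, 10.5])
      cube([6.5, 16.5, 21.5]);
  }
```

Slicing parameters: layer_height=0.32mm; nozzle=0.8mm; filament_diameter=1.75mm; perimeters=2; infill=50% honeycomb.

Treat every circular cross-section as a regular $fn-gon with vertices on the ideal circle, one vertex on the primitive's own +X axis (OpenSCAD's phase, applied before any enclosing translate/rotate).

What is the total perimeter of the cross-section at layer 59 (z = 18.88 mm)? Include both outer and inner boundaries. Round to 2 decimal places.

27.95 mm

At z = 18.88 mm: the r=4.5 cylinder gives a regular 12-gon of circumradius 4.5 (constant along its height) (perimeter = 2·12·4.500·sin(180°/12) = 27.95 mm); the cube at (11.5, 1) is absent (z outside [3, 10.5]); the cube at (3.5, 14.5) (footprint 17.5×19) is included at this height (perimeter 73.00 mm); Taking the first minus the rest: starting from the r=4.5 cylinder, the 17.5×19 cube at (3.5, 14.5) misses the remaining region (no effect) — boundary = 27.95 mm; the 6.5×16.5 cube at (11, -1) contributes its full rectangle (perimeter 46.00 mm); Taking the first minus the rest: starting from that combined region, the 6.5×16.5 cube at (11, -1) misses the remaining region (no effect) — boundary = 27.95 mm; (rotated 35° about Z; rotation is an isometry so areas/perimeters/island counts are preserved). Overall, the cross-section is a single solid region. Total boundary length (outer) = 27.95 mm.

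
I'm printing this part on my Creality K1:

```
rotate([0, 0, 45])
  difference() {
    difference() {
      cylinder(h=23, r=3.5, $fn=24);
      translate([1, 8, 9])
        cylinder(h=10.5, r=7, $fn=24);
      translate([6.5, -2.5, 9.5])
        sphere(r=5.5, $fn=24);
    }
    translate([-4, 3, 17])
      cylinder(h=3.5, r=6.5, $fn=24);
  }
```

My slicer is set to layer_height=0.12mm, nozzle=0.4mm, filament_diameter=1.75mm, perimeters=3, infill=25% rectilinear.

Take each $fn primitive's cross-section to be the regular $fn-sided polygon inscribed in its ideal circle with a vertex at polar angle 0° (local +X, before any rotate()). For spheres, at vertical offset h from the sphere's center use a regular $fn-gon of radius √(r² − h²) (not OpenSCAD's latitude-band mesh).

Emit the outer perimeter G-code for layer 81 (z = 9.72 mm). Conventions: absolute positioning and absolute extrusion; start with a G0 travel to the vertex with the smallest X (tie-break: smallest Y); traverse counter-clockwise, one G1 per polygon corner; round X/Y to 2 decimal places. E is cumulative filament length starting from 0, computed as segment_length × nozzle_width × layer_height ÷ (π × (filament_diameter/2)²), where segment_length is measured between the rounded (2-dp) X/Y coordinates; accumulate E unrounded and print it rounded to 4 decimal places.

G0 X-3.44 Y-0.44 Z9.72
G1 X-3.38 Y-0.91 E0.0095
G1 X-3.03 Y-1.75 E0.0276
G1 X-2.47 Y-2.47 E0.0458
G1 X-1.75 Y-3.03 E0.0640
G1 X-0.91 Y-3.38 E0.0822
G1 X0.00 Y-3.50 E0.1005
G1 X0.91 Y-3.38 E0.1188
G1 X1.75 Y-3.03 E0.1370
G1 X2.47 Y-2.47 E0.1552
G1 X3.03 Y-1.75 E0.1734
G1 X3.12 Y-1.55 E0.1778
G1 X2.48 Y-1.06 E0.1938
G1 X1.60 Y0.08 E0.2226
G1 X1.06 Y1.41 E0.2512
G1 X0.90 Y2.59 E0.2750
G1 X0.00 Y1.41 E0.3046
G1 X-1.45 Y0.30 E0.3410
G1 X-3.14 Y-0.40 E0.3776
G1 X-3.44 Y-0.44 E0.3836

At z = 9.72 mm: the r=3.5 cylinder contributes a regular 24-gon of circumradius 3.5; the r=7 cylinder at (1, 8) contributes a regular 24-gon of circumradius 7; the r=5.5 sphere at (6.5, -2.5) slices to a regular 24-gon of circumradius 5.496 (√(r²−h²) with h=0.22 from center); Taking the first minus the rest: starting from the r=3.5 cylinder, the r=7 cylinder at (1, 8) partially overlaps it — only the 9.95 mm² overlap (of its 152.19 mm²) is removed, clipping the outline; the r=5.5 sphere at (6.5, -2.5) partially overlaps it — only the 7.17 mm² overlap (of its 93.80 mm²) is removed, clipping the outline — 1 connected region; the cylinder at (-4, 3) is not intersected at this z (z outside [17, 20.5]); Taking the first minus the rest: none of the subtracted shapes is present at this height, so the result so far is unchanged — 1 connected region; (rotated 45° about Z; rotation is an isometry so areas/perimeters/island counts are preserved). The outline is a single polygon with 19 vertices. Extrusion per mm of travel: 0.4 × 0.12 / (π × 0.875²) = 0.019956. Accumulating E over each segment gives final E = 0.3836.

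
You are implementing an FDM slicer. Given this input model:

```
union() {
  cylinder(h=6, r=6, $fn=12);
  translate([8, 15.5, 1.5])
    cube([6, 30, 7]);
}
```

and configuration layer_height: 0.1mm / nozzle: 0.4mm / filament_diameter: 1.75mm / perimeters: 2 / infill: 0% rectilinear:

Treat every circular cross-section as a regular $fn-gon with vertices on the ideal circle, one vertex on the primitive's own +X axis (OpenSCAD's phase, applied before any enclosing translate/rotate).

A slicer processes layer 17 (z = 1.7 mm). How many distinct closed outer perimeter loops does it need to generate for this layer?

2

At z = 1.7 mm: the cylinder: section is a regular 12-gon, circumradius r=6; the cube at (8, 15.5) is present — its section is the full 6×30 rectangle; Combining (union): the 2 present regions are separate (no shared area or edge), so areas and boundary lengths simply add and each stays a separate island — 2 connected regions. The result has 2 disconnected regions.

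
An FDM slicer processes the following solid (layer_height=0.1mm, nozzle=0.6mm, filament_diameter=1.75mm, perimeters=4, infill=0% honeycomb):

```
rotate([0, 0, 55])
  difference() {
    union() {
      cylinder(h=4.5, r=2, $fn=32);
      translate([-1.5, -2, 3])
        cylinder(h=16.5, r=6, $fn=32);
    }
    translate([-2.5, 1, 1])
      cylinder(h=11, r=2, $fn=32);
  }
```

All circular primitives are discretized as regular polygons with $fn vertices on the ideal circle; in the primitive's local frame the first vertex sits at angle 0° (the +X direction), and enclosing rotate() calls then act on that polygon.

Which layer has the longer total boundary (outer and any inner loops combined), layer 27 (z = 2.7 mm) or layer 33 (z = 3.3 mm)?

Layer 27 (z = 2.7): the cylinder: section is a regular 32-gon, circumradius r=2 (perimeter = 2·32·2.000·sin(180°/32) = 12.55 mm); the cylinder at (-1.5, -2) does not reach this height (z outside [3, 19.5]); Taking the union: only the r=2 cylinder is present, so the union is just that shape — boundary = 12.55 mm; the r=2 cylinder at (-2.5, 1) contributes a regular 32-gon of circumradius 2 (perimeter = 2·32·2.000·sin(180°/32) = 12.55 mm); Taking the first minus the rest: starting from the result so far, the r=2 cylinder at (-2.5, 1) partially overlaps it — only the 2.63 mm² overlap (of its 12.49 mm²) is removed, clipping the outline — boundary = 12.55 mm; (whole slice rotated 55° about Z — lengths, areas and connectivity unchanged). So its perimeter = 12.55 mm. Layer 33 (z = 3.3): the r=2 cylinder contributes a regular 32-gon of circumradius 2 (perimeter = 2·32·2.000·sin(180°/32) = 12.55 mm); the r=6 cylinder at (-1.5, -2) gives a regular 32-gon of circumradius 6 (constant along its height) (perimeter = 2·32·6.000·sin(180°/32) = 37.64 mm); Merging all regions: the r=2 cylinder lies entirely inside the r=6 cylinder at (-1.5, -2), so the union is just the r=6 cylinder at (-1.5, -2) — boundary = 37.64 mm; the r=2 cylinder at (-2.5, 1) contributes a regular 32-gon of circumradius 2 (perimeter = 2·32·2.000·sin(180°/32) = 12.55 mm); Taking the first minus the rest: starting from that combined region, the r=2 cylinder at (-2.5, 1) lies wholly inside it (removes its full 12.49 mm² and its 12.55 mm outline becomes a hole wall) — boundary (outer + 1 inner loop) = 50.18 mm; (rotated 55° about Z; rotation is an isometry so areas/perimeters/island counts are preserved). So its perimeter = 50.18 mm. Layer 33 is larger (50.18 vs 12.55 mm).

layer 33 (z = 3.3 mm)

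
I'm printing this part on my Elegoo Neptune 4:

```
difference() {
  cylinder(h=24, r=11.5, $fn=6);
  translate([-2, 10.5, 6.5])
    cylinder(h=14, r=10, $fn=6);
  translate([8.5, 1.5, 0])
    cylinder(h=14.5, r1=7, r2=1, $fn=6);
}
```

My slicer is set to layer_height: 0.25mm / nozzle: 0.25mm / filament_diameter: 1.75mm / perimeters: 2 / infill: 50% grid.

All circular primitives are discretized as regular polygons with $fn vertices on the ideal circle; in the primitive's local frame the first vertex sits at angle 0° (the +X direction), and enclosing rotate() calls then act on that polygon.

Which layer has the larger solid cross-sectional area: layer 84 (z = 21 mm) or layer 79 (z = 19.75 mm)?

Layer 84 (z = 21): the cylinder: section is a regular 6-gon, circumradius r=11.5 (area = (6/2)·11.500²·sin(360°/6) = 343.60 mm²); the cylinder at (-2, 10.5) does not reach this height (z outside [6.5, 20.5]); the cone at (8.5, 1.5) is not intersected at this z (z outside [0, 14.5]); Taking the first minus the rest: none of the subtracted shapes is present at this height, so the r=11.5 cylinder is unchanged — area = 343.60 mm². So its area = 343.60 mm². Layer 79 (z = 19.75): the r=11.5 cylinder gives a regular 6-gon of circumradius 11.5 (constant along its height) (area = (6/2)·11.500²·sin(360°/6) = 343.60 mm²); the cylinder at (-2, 10.5): section is a regular 6-gon, circumradius r=10 (area = (6/2)·10.000²·sin(360°/6) = 259.81 mm²); the cone at (8.5, 1.5) is absent (z outside [0, 14.5]); Subtracting the remaining from the first: starting from the r=11.5 cylinder (343.60 mm²), the r=10 cylinder at (-2, 10.5) partially overlaps it — only the 102.37 mm² overlap (of its 259.81 mm²) is removed, clipping the outline — area = 241.23 mm². So its area = 241.23 mm². Layer 84 is larger (343.60 vs 241.23 mm²).

layer 84 (z = 21 mm)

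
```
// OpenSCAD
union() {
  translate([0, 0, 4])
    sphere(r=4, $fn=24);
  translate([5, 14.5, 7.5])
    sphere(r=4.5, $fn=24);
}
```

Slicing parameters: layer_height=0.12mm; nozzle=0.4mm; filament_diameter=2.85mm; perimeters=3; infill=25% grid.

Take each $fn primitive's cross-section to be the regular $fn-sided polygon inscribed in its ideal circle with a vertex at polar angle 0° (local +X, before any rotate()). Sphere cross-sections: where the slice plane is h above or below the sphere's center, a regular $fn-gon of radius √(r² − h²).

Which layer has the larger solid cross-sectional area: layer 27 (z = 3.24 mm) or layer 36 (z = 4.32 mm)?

layer 36 (z = 4.32 mm)

Layer 27 (z = 3.24): the sphere: section is a regular 24-gon, circumradius = √(r²−h²) = √(4²−0.76²) = 3.927 (area = (24/2)·3.927²·sin(360°/24) = 47.90 mm²); the r=4.5 sphere at (5, 14.5) contributes a regular 24-gon of circumradius √(4.5²−4.26²) = 1.450 (area = (24/2)·1.450²·sin(360°/24) = 6.53 mm²); Taking the union: the 2 present regions are separate (no shared area or edge), so areas and boundary lengths simply add and each stays a separate island — area = 54.43 mm². So its area = 54.43 mm². Layer 36 (z = 4.32): the r=4 sphere contributes a regular 24-gon of circumradius √(4²−0.32²) = 3.987 (area = (24/2)·3.987²·sin(360°/24) = 49.38 mm²); the r=4.5 sphere at (5, 14.5) contributes a regular 24-gon of circumradius √(4.5²−3.18²) = 3.184 (area = (24/2)·3.184²·sin(360°/24) = 31.49 mm²); Taking the union: the 2 present regions are separate (no shared area or edge), so areas and boundary lengths simply add and each stays a separate island — area = 80.86 mm². So its area = 80.86 mm². Layer 36 is larger (80.86 vs 54.43 mm²).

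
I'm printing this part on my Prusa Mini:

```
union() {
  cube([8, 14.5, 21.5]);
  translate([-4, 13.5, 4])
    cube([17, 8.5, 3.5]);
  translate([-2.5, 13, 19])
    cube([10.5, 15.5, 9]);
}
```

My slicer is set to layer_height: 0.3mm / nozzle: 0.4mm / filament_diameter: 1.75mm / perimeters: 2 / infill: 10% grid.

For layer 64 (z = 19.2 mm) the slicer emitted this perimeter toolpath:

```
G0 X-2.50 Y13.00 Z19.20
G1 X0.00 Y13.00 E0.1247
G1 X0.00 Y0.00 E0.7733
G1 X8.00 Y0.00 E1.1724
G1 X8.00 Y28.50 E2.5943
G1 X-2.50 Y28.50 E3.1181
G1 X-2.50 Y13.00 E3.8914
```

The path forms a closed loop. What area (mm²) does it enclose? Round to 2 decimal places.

Apply the shoelace formula to the sequence of (X, Y) vertices; enclosed area = 266.75 mm².

266.75 mm²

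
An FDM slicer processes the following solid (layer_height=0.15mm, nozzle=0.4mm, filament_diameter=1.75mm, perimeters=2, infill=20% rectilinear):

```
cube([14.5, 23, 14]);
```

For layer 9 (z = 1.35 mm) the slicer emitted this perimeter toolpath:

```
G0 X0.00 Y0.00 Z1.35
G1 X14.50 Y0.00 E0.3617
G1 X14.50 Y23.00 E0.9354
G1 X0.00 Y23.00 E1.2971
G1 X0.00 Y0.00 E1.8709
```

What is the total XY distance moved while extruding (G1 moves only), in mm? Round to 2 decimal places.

Sum the Euclidean lengths of each G1 segment: total = 75.00 mm.

75.00 mm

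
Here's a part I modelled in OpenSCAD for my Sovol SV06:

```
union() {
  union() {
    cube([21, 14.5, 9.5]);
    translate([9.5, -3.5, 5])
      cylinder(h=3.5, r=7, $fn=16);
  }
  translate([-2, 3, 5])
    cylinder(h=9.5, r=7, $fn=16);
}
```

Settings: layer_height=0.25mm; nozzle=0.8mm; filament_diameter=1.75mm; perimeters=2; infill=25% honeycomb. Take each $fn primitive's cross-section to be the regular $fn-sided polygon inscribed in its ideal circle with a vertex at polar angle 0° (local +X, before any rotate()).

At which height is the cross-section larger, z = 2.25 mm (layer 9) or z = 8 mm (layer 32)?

Layer 9 (z = 2.25): the 21×14.5 cube contributes its full rectangle (area 304.50 mm²); the cylinder at (9.5, -3.5) does not reach this height (z outside [5, 8.5]); Combining (union): only the 21×14.5 cube is present, so the union is just that shape — area = 304.50 mm²; the cylinder at (-2, 3) is not intersected at this z (z outside [5, 14.5]); Taking the union: only that combined region is present, so the union is just that shape — area = 304.50 mm². So its area = 304.50 mm². Layer 32 (z = 8): the 21×14.5 cube contributes its full rectangle (area 304.50 mm²); the r=7 cylinder at (9.5, -3.5) contributes a regular 16-gon of circumradius 7 (area = (16/2)·7.000²·sin(360°/16) = 150.01 mm²); Taking the union: the regions partially overlap — summed areas 454.51 mm² minus the doubly-counted overlap 28.76 mm² gives 425.75 mm² — area = 425.75 mm²; the r=7 cylinder at (-2, 3) contributes a regular 16-gon of circumradius 7 (area = (16/2)·7.000²·sin(360°/16) = 150.01 mm²); Combining (union): the regions partially overlap — summed areas 575.76 mm² minus the doubly-counted overlap 39.00 mm² gives 536.77 mm² — area = 536.77 mm². So its area = 536.77 mm². Layer 32 is larger (536.77 vs 304.50 mm²).

layer 32 (z = 8 mm)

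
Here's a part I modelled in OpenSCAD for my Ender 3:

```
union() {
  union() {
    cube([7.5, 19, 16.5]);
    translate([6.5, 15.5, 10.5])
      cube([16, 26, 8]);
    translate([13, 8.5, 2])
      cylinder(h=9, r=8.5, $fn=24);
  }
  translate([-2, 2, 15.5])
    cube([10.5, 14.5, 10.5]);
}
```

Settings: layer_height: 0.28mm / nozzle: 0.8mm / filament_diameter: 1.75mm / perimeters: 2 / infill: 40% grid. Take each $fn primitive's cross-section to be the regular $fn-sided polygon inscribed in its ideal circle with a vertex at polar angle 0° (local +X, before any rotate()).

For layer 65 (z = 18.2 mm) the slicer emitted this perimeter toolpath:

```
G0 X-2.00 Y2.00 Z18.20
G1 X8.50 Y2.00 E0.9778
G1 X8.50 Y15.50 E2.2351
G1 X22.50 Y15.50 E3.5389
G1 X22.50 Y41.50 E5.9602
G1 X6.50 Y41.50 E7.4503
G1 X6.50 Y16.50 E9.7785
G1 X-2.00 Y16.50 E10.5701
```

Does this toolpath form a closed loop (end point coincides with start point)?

no

Start point (G0): (-2.00, 2.00). End point (last G1): the path does not return to the start — open.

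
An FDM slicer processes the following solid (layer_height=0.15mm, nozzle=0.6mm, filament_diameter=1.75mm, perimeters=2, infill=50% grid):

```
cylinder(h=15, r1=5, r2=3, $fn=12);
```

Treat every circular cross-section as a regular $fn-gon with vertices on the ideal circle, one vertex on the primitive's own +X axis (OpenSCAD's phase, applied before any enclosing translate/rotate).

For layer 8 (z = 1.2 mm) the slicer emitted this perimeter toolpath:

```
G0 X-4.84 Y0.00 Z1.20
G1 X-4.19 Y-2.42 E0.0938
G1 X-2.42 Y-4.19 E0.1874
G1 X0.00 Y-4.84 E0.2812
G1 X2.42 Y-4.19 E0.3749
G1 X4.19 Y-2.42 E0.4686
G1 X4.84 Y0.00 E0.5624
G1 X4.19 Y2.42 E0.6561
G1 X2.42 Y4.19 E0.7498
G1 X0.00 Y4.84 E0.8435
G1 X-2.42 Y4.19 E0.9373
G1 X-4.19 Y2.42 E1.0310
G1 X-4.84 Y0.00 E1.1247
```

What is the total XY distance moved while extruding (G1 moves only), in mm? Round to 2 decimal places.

30.06 mm

Sum the Euclidean lengths of each G1 segment: total = 30.06 mm.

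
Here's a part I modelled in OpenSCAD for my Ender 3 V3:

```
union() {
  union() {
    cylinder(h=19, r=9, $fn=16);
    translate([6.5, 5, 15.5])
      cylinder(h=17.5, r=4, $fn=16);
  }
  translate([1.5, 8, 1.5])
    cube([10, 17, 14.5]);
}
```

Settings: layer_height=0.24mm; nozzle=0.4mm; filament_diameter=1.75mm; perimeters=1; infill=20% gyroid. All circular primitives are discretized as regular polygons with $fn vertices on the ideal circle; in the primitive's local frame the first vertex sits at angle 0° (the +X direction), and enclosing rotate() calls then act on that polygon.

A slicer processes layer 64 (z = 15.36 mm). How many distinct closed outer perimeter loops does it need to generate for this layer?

At z = 15.36 mm: the cylinder: section is a regular 16-gon, circumradius r=9; the cylinder at (6.5, 5) does not reach this height (z outside [15.5, 33]); Combining (union): only the r=9 cylinder is present, so the union is just that shape — 1 connected region; the 10×17 cube at (1.5, 8) contributes its full rectangle; Merging all regions: the regions partially overlap (shared area 1.06 mm²), so overlapping operands fuse into one piece — 1 connected region. The result has 1 disconnected region.

1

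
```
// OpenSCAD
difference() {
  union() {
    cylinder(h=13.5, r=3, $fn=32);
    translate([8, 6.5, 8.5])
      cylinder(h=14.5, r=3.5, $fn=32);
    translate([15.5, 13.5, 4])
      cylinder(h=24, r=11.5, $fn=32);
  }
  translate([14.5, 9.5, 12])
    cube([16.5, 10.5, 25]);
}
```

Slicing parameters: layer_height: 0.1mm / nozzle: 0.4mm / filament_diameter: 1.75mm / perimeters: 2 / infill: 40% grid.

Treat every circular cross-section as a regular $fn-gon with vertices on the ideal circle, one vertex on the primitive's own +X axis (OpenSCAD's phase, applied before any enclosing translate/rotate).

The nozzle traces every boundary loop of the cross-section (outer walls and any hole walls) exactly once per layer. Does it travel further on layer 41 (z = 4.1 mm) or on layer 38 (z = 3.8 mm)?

layer 41 (z = 4.1 mm)

Layer 41 (z = 4.1): the cylinder: section is a regular 32-gon, circumradius r=3 (perimeter = 2·32·3.000·sin(180°/32) = 18.82 mm); the cylinder at (8, 6.5) does not reach this height (z outside [8.5, 23]); the cylinder at (15.5, 13.5): section is a regular 32-gon, circumradius r=11.5 (perimeter = 2·32·11.500·sin(180°/32) = 72.14 mm); Combining (union): the 2 present regions are separate (no shared area or edge), so areas and boundary lengths simply add and each stays a separate island — boundary = 90.96 mm; the cube at (14.5, 9.5) is not intersected at this z (z outside [12, 37]); Subtracting the remaining from the first: none of the subtracted shapes is present at this height, so that combined region is unchanged — boundary = 90.96 mm. So its perimeter = 90.96 mm. Layer 38 (z = 3.8): the r=3 cylinder gives a regular 32-gon of circumradius 3 (constant along its height) (perimeter = 2·32·3.000·sin(180°/32) = 18.82 mm); the cylinder at (8, 6.5) does not reach this height (z outside [8.5, 23]); the cylinder at (15.5, 13.5) does not reach this height (z outside [4, 28]); Merging all regions: only the r=3 cylinder is present, so the union is just that shape — boundary = 18.82 mm; the cube at (14.5, 9.5) does not reach this height (z outside [12, 37]); Subtracting the remaining from the first: none of the subtracted shapes is present at this height, so the result so far is unchanged — boundary = 18.82 mm. So its perimeter = 18.82 mm. Layer 41 is larger (90.96 vs 18.82 mm).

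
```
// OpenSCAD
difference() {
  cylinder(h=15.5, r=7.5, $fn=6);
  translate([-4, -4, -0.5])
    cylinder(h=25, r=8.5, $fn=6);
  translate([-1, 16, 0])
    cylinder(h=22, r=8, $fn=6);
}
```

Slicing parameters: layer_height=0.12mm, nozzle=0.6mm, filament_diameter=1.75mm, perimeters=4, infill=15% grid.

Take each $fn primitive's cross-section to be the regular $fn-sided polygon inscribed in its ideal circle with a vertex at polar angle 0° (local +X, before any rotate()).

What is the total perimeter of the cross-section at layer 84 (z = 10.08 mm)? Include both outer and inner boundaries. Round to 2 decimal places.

44.00 mm

At z = 10.08 mm: the r=7.5 cylinder gives a regular 6-gon of circumradius 7.5 (constant along its height) (perimeter = 2·6·7.500·sin(180°/6) = 45.00 mm); the cylinder at (-4, -4): section is a regular 6-gon, circumradius r=8.5 (perimeter = 2·6·8.500·sin(180°/6) = 51.00 mm); the r=8 cylinder at (-1, 16) contributes a regular 6-gon of circumradius 8 (perimeter = 2·6·8.000·sin(180°/6) = 48.00 mm); After the difference (first − rest): starting from the r=7.5 cylinder, the r=8.5 cylinder at (-4, -4) partially overlaps it — only the 85.40 mm² overlap (of its 187.71 mm²) is removed, clipping the outline; the r=8 cylinder at (-1, 16) misses the remaining region (no effect) — boundary = 44.00 mm. Overall, the cross-section is a single solid region. Total boundary length (outer) = 44.00 mm.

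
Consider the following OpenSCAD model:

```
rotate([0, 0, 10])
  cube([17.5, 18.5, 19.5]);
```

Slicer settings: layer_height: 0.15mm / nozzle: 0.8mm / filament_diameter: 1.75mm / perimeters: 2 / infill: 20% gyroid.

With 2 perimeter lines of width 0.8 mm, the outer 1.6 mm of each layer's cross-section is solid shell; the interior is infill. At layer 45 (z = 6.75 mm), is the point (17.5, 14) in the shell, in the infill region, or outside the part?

outside

At z = 6.75 mm: the 17.5×18.5 cube contributes its full rectangle; (whole slice rotated 10° about Z — lengths, areas and connectivity unchanged). Overall, the cross-section is a single solid region. Undo the 10° rotation: the query point maps to (19.665, 10.748) in the un-rotated model frame. The nearest boundary edge runs (17.50, 0.00)→(17.50, 18.50); distance from the point to it = 2.17 mm. The point is not inside any of the regions above, so it lies outside the cross-section (2.17 mm from the nearest boundary).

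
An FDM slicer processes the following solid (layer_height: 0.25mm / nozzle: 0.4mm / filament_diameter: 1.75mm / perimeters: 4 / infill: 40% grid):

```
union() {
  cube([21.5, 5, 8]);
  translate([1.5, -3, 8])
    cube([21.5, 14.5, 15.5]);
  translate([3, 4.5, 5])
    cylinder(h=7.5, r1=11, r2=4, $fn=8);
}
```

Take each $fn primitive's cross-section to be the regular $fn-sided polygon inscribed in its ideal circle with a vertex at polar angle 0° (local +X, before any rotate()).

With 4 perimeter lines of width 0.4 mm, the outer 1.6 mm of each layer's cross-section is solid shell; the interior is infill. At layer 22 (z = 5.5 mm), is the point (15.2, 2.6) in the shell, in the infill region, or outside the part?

At z = 5.5 mm: the cube is present — its section is the full 21.5×5 rectangle; the cube at (1.5, -3) is not intersected at this z (z outside [8, 23.5]); the cone at (3, 4.5): at t=0.067 of its height the radius interpolates to r₁+(r₂−r₁)t = 10.533, giving a regular 8-gon of that circumradius; Taking the union: the regions partially overlap (shared area 63.42 mm²), so overlapping operands fuse into one piece — 1 connected region. Overall, the cross-section is a single solid region. The nearest boundary edge runs (13.33, 5.00)→(21.50, 5.00); distance from the point to it = 2.40 mm. The point is inside the cross-section and 2.40 mm from the nearest boundary — more than the 1.6 mm shell width (4 × 0.4), so it's in the infill interior.

infill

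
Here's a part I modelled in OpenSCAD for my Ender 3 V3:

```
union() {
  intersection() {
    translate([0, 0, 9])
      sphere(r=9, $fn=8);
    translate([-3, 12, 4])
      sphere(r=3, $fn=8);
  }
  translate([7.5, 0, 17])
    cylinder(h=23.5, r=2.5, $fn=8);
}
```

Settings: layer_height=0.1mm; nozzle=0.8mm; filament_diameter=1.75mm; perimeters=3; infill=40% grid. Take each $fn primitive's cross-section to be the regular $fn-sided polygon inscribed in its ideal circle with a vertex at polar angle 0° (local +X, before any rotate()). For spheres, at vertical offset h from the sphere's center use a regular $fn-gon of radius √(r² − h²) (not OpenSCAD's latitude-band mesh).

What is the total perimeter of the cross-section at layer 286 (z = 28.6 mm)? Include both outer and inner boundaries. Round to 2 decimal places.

15.31 mm

At z = 28.6 mm: the sphere is absent (|z−center|=19.600 > r=9); the sphere at (-3, 12) is not intersected at this z (|z−center|=24.600 > r=3); Taking the intersection: at least one operand is absent at this height, so nothing remains; the r=2.5 cylinder at (7.5, 0) contributes a regular 8-gon of circumradius 2.5 (perimeter = 2·8·2.500·sin(180°/8) = 15.31 mm); Taking the union: only the r=2.5 cylinder at (7.5, 0) is present, so the union is just that shape — boundary = 15.31 mm. Overall, the cross-section is a single solid region. Total boundary length (outer) = 15.31 mm.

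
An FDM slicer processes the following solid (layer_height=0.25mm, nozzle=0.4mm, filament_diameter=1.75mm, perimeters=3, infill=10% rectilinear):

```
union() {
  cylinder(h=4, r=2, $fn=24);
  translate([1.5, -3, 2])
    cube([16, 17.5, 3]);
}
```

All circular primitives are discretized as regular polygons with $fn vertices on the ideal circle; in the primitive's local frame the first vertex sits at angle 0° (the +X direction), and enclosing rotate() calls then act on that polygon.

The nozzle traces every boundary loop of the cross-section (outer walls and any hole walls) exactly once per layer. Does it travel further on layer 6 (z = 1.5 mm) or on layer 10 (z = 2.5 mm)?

layer 10 (z = 2.5 mm)

Layer 6 (z = 1.5): the cylinder: section is a regular 24-gon, circumradius r=2 (perimeter = 2·24·2.000·sin(180°/24) = 12.53 mm); the cube at (1.5, -3) does not reach this height (z outside [2, 5]); Combining (union): only the r=2 cylinder is present, so the union is just that shape — boundary = 12.53 mm. So its perimeter = 12.53 mm. Layer 10 (z = 2.5): the cylinder: section is a regular 24-gon, circumradius r=2 (perimeter = 2·24·2.000·sin(180°/24) = 12.53 mm); the 16×17.5 cube at (1.5, -3) contributes its full rectangle (perimeter 67.00 mm); Combining (union): the regions partially overlap (shared area 0.87 mm²), so the edge portions inside another operand are dropped and the merged outline is re-measured after clipping — boundary = 74.07 mm. So its perimeter = 74.07 mm. Layer 10 is larger (74.07 vs 12.53 mm).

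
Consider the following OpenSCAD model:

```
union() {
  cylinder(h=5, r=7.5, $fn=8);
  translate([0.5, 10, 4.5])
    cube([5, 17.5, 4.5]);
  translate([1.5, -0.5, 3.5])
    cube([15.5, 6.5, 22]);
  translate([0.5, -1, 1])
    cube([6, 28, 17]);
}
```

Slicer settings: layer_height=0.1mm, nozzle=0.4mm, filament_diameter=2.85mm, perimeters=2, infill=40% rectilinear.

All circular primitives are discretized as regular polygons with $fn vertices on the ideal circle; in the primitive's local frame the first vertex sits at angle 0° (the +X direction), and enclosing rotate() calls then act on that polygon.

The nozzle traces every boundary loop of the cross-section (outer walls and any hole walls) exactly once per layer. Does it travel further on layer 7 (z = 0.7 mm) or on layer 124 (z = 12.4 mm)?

Layer 7 (z = 0.7): the r=7.5 cylinder contributes a regular 8-gon of circumradius 7.5 (perimeter = 2·8·7.500·sin(180°/8) = 45.92 mm); the cube at (0.5, 10) is not intersected at this z (z outside [4.5, 9]); the cube at (1.5, -0.5) does not reach this height (z outside [3.5, 25.5]); the cube at (0.5, -1) is absent (z outside [1, 18]); Taking the union: only the r=7.5 cylinder is present, so the union is just that shape — boundary = 45.92 mm. So its perimeter = 45.92 mm. Layer 124 (z = 12.4): the cylinder does not reach this height (z outside [0, 5]); the cube at (0.5, 10) is not intersected at this z (z outside [4.5, 9]); the cube at (1.5, -0.5) is present — its section is the full 15.5×6.5 rectangle (perimeter 44.00 mm); the cube at (0.5, -1) is present — its section is the full 6×28 rectangle (perimeter 68.00 mm); Combining (union): the regions partially overlap (shared area 32.50 mm²), so the edge portions inside another operand are dropped and the merged outline is re-measured after clipping — boundary = 89.00 mm. So its perimeter = 89.00 mm. Layer 124 is larger (89.00 vs 45.92 mm).

layer 124 (z = 12.4 mm)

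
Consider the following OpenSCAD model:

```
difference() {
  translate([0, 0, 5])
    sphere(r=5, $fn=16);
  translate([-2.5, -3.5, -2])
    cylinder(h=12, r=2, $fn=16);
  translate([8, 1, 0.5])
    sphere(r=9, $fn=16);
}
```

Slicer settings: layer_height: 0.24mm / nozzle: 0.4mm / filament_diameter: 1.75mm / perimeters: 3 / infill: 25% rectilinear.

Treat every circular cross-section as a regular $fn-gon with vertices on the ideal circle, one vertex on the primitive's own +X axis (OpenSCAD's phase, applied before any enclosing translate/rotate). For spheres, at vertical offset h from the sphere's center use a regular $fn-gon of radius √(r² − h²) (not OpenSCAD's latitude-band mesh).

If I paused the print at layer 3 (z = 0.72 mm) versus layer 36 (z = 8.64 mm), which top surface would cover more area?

layer 36 (z = 8.64 mm)

Layer 3 (z = 0.72): the sphere: section is a regular 16-gon, circumradius = √(r²−h²) = √(5²−4.28²) = 2.585 (area = (16/2)·2.585²·sin(360°/16) = 20.46 mm²); the r=2 cylinder at (-2.5, -3.5) contributes a regular 16-gon of circumradius 2 (area = (16/2)·2.000²·sin(360°/16) = 12.25 mm²); the sphere at (8, 1): section is a regular 16-gon, circumradius = √(r²−h²) = √(9²−0.22²) = 8.997 (area = (16/2)·8.997²·sin(360°/16) = 247.83 mm²); Subtracting the remaining from the first: starting from the r=5 sphere (20.46 mm²), the r=2 cylinder at (-2.5, -3.5) partially overlaps it — only the 0.22 mm² overlap (of its 12.25 mm²) is removed, clipping the outline; the r=9 sphere at (8, 1) partially overlaps it — only the 13.80 mm² overlap (of its 247.83 mm²) is removed, clipping the outline — area = 6.44 mm². So its area = 6.44 mm². Layer 36 (z = 8.64): the sphere: section is a regular 16-gon, circumradius = √(r²−h²) = √(5²−3.64²) = 3.428 (area = (16/2)·3.428²·sin(360°/16) = 35.97 mm²); the cylinder at (-2.5, -3.5): section is a regular 16-gon, circumradius r=2 (area = (16/2)·2.000²·sin(360°/16) = 12.25 mm²); the r=9 sphere at (8, 1) contributes a regular 16-gon of circumradius √(9²−8.14²) = 3.839 (area = (16/2)·3.839²·sin(360°/16) = 45.13 mm²); Subtracting the remaining from the first: starting from the r=5 sphere (35.97 mm²), the r=2 cylinder at (-2.5, -3.5) partially overlaps it — only the 2.18 mm² overlap (of its 12.25 mm²) is removed, clipping the outline; the r=9 sphere at (8, 1) misses the remaining region (no effect) — area = 33.79 mm². So its area = 33.79 mm². Layer 36 is larger (33.79 vs 6.44 mm²).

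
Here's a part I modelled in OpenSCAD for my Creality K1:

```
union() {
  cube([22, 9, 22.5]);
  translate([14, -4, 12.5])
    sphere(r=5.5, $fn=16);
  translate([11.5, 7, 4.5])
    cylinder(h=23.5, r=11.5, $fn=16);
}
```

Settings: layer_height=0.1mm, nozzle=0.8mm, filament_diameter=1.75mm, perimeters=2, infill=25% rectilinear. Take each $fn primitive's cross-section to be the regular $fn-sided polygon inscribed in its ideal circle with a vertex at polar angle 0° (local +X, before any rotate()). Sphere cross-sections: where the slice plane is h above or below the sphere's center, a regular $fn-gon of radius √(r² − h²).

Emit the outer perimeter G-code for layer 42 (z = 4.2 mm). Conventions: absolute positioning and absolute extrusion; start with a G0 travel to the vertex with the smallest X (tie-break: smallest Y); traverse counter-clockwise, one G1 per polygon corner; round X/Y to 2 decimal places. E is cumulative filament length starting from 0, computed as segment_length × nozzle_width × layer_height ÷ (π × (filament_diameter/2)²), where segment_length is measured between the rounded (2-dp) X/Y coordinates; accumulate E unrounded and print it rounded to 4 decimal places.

G0 X0.00 Y0.00 Z4.20
G1 X22.00 Y0.00 E0.7317
G1 X22.00 Y9.00 E1.0311
G1 X0.00 Y9.00 E1.7628
G1 X0.00 Y0.00 E2.0621

At z = 4.2 mm: the cube (footprint 22×9) is included at this height; the sphere at (14, -4) does not reach this height (|z−center|=8.300 > r=5.5); the cylinder at (11.5, 7) is absent (z outside [4.5, 28]); Taking the union: only the 22×9 cube is present, so the union is just that shape — 1 connected region. The outline is a single polygon with 4 vertices. Extrusion per mm of travel: 0.8 × 0.1 / (π × 0.875²) = 0.033260. Accumulating E over each segment gives final E = 2.0621.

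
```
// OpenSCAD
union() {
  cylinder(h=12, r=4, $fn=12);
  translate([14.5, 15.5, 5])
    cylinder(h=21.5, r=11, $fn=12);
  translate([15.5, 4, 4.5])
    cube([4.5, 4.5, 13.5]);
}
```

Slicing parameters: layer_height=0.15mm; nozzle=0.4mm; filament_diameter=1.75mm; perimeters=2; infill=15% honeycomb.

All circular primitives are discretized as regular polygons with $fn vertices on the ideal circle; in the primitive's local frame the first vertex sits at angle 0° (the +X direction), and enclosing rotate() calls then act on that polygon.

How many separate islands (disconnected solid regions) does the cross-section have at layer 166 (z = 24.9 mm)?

At z = 24.9 mm: the cylinder does not reach this height (z outside [0, 12]); the r=11 cylinder at (14.5, 15.5) gives a regular 12-gon of circumradius 11 (constant along its height); the cube at (15.5, 4) is absent (z outside [4.5, 18]); Combining (union): only the r=11 cylinder at (14.5, 15.5) is present, so the union is just that shape — 1 connected region. Overall, the cross-section is a single solid region. Island count = 1.

1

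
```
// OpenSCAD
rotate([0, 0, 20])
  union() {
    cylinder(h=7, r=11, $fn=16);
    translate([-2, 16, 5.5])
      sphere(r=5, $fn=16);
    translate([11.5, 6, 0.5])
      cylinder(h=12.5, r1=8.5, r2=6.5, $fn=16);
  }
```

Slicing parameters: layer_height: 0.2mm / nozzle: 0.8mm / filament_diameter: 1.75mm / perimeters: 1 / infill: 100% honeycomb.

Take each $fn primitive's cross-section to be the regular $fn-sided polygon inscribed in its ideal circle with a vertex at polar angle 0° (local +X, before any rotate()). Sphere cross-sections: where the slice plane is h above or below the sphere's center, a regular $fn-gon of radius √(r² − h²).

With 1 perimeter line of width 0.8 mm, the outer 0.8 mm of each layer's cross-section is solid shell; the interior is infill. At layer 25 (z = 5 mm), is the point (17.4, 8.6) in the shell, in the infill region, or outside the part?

At z = 5 mm: the r=11 cylinder gives a regular 16-gon of circumradius 11 (constant along its height); the sphere at (-2, 16): section is a regular 16-gon, circumradius = √(r²−h²) = √(5²−0.5²) = 4.975; the cone at (11.5, 6): at t=0.360 of its height the radius interpolates to r₁+(r₂−r₁)t = 7.780, giving a regular 16-gon of that circumradius; Combining (union): the regions partially overlap (shared area 49.68 mm²), so overlapping operands fuse into one piece — 2 connected regions; (rotated 20° about Z; rotation is an isometry so areas/perimeters/island counts are preserved). Overall, the cross-section has 2 separate islands. Undo the 20° rotation: the query point maps to (19.292, 2.130) in the un-rotated model frame. The nearest boundary edge runs (18.69, 3.02)→(17.00, 0.50); distance from the point to it = 1.00 mm. The point is not inside any of the regions above, so it lies outside the cross-section (1.00 mm from the nearest boundary).

outside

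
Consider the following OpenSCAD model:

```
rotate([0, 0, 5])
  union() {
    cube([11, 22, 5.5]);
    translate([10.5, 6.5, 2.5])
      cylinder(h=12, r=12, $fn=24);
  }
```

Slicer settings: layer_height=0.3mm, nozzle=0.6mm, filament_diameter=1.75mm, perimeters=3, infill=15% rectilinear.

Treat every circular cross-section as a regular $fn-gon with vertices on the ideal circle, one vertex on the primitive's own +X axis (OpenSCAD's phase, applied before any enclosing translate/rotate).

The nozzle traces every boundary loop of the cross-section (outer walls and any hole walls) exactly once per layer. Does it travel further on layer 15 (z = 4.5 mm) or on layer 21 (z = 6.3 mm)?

Layer 15 (z = 4.5): the cube is present — its section is the full 11×22 rectangle (perimeter 66.00 mm); the r=12 cylinder at (10.5, 6.5) contributes a regular 24-gon of circumradius 12 (perimeter = 2·24·12.000·sin(180°/24) = 75.18 mm); Combining (union): the regions partially overlap (shared area 183.67 mm²), so the edge portions inside another operand are dropped and the merged outline is re-measured after clipping — boundary = 86.53 mm; (rotated 5° about Z; rotation is an isometry so areas/perimeters/island counts are preserved). So its perimeter = 86.53 mm. Layer 21 (z = 6.3): the cube does not reach this height (z outside [0, 5.5]); the cylinder at (10.5, 6.5): section is a regular 24-gon, circumradius r=12 (perimeter = 2·24·12.000·sin(180°/24) = 75.18 mm); Taking the union: only the r=12 cylinder at (10.5, 6.5) is present, so the union is just that shape — boundary = 75.18 mm; (whole slice rotated 5° about Z — lengths, areas and connectivity unchanged). So its perimeter = 75.18 mm. Layer 15 is larger (86.53 vs 75.18 mm).

layer 15 (z = 4.5 mm)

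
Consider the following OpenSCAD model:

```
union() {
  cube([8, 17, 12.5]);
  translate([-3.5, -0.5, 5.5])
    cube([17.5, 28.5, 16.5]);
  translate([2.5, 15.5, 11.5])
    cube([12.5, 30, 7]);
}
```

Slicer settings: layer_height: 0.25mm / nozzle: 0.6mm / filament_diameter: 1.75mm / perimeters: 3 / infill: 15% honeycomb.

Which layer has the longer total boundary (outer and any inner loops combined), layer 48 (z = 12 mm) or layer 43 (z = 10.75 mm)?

layer 48 (z = 12 mm)

Layer 48 (z = 12): the cube (footprint 8×17) is included at this height (perimeter 50.00 mm); the 17.5×28.5 cube at (-3.5, -0.5) contributes its full rectangle (perimeter 92.00 mm); the 12.5×30 cube at (2.5, 15.5) contributes its full rectangle (perimeter 85.00 mm); Merging all regions: the regions partially overlap (shared area 279.75 mm²), so the edge portions inside another operand are dropped and the merged outline is re-measured after clipping — boundary = 129.00 mm. So its perimeter = 129.00 mm. Layer 43 (z = 10.75): the cube is present — its section is the full 8×17 rectangle (perimeter 50.00 mm); the 17.5×28.5 cube at (-3.5, -0.5) contributes its full rectangle (perimeter 92.00 mm); the cube at (2.5, 15.5) does not reach this height (z outside [11.5, 18.5]); Merging all regions: the 8×17 cube lies entirely inside the 17.5×28.5 cube at (-3.5, -0.5), so the union is just the 17.5×28.5 cube at (-3.5, -0.5) — boundary = 92.00 mm. So its perimeter = 92.00 mm. Layer 48 is larger (129.00 vs 92.00 mm).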